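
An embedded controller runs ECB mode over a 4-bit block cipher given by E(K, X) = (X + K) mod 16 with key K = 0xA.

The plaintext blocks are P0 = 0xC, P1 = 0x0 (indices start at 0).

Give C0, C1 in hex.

ECB encryption: C_i = E(K, P_i).
C0: E(K, 0xC) = 0x6.
C1: E(K, 0x0) = 0xA.

C0 = 0x6, C1 = 0xA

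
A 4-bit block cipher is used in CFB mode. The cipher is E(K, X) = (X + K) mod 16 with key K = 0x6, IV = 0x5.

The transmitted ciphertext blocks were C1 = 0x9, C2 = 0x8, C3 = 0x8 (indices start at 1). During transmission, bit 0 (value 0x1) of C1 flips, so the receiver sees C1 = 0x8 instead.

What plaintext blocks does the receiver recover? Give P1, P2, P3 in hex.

CFB decryption: P_i = C_i ⊕ E(K, C_{i−1}), with C_{0} = IV.
Only C1 changed, to 0x8. In CFB, a change in C_i flips the same bit in P_i and garbles P_{i+1}. Decrypting the received ciphertext:
P1: E(K, 0x5) = 0xB; 0x8 ⊕ 0xB = 0x3.
P2: E(K, 0x8) = 0xE; 0x8 ⊕ 0xE = 0x6.
P3: E(K, 0x8) = 0xE; 0x8 ⊕ 0xE = 0x6.
Blocks that differ from the original plaintext: P1, P2.

P1 = 0x3, P2 = 0x6, P3 = 0x6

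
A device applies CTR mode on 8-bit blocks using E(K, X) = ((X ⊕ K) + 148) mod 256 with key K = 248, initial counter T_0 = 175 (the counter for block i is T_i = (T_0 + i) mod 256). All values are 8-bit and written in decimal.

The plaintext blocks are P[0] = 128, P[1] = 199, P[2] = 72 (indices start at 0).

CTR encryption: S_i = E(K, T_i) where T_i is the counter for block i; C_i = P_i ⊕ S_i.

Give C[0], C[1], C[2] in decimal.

C[0] = 107, C[1] = 27, C[2] = 149

C[0]: T = 175, S = E(K, T) = 235; 128 ⊕ 235 = 107.
C[1]: T = 176, S = E(K, T) = 220; 199 ⊕ 220 = 27.
C[2]: T = 177, S = E(K, T) = 221; 72 ⊕ 221 = 149.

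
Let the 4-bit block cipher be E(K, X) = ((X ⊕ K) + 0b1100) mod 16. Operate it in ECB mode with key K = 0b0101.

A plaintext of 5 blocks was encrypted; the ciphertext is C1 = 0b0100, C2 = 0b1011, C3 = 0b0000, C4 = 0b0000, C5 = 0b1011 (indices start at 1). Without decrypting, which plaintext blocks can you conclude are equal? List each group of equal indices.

P2 = P5; P3 = P4

ECB encrypts each block independently with the same key, so equal ciphertext blocks imply equal plaintext blocks.
C2 = C5 = 0b1011, so P2 = P5.
C3 = C4 = 0b0000, so P3 = P4.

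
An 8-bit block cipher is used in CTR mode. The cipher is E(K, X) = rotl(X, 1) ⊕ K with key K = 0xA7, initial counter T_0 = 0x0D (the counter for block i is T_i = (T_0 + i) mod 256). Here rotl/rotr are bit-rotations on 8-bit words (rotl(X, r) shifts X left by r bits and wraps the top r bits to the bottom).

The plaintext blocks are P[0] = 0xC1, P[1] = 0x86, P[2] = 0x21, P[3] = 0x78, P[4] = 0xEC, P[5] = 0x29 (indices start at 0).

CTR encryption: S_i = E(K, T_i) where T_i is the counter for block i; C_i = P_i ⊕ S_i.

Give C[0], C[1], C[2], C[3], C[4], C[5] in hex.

C[0] = 0x7C, C[1] = 0x3D, C[2] = 0x98, C[3] = 0xFF, C[4] = 0x69, C[5] = 0xAA

C[0]: T = 0x0D, S = E(K, T) = 0xBD; 0xC1 ⊕ 0xBD = 0x7C.
C[1]: T = 0x0E, S = E(K, T) = 0xBB; 0x86 ⊕ 0xBB = 0x3D.
C[2]: T = 0x0F, S = E(K, T) = 0xB9; 0x21 ⊕ 0xB9 = 0x98.
C[3]: T = 0x10, S = E(K, T) = 0x87; 0x78 ⊕ 0x87 = 0xFF.
C[4]: T = 0x11, S = E(K, T) = 0x85; 0xEC ⊕ 0x85 = 0x69.
C[5]: T = 0x12, S = E(K, T) = 0x83; 0x29 ⊕ 0x83 = 0xAA.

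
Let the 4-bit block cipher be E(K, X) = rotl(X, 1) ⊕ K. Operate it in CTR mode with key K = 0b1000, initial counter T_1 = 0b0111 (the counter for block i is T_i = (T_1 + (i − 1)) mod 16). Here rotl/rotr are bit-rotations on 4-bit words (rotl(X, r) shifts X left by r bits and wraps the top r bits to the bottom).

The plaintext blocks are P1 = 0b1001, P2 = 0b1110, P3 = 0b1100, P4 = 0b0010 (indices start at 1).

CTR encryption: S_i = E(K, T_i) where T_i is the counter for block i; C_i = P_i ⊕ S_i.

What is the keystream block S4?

C1: T = 0b0111, S = E(K, T) = 0b0110; 0b1001 ⊕ 0b0110 = 0b1111.
C2: T = 0b1000, S = E(K, T) = 0b1001; 0b1110 ⊕ 0b1001 = 0b0111.
C3: T = 0b1001, S = E(K, T) = 0b1011; 0b1100 ⊕ 0b1011 = 0b0111.
C4: T = 0b1010, S = E(K, T) = 0b1101; 0b0010 ⊕ 0b1101 = 0b1111.
So S4 = 0b1101.

0b1101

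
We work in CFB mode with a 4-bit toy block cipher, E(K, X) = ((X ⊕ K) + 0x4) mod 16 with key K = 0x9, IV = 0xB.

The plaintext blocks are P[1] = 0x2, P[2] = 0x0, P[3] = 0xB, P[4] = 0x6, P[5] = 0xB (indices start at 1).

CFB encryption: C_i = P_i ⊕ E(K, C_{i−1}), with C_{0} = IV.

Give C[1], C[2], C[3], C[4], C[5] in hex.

C[1]: E(K, 0xB) = 0x6; 0x2 ⊕ 0x6 = 0x4.
C[2]: E(K, 0x4) = 0x1; 0x0 ⊕ 0x1 = 0x1.
C[3]: E(K, 0x1) = 0xC; 0xB ⊕ 0xC = 0x7.
C[4]: E(K, 0x7) = 0x2; 0x6 ⊕ 0x2 = 0x4.
C[5]: E(K, 0x4) = 0x1; 0xB ⊕ 0x1 = 0xA.

C[1] = 0x4, C[2] = 0x1, C[3] = 0x7, C[4] = 0x4, C[5] = 0xA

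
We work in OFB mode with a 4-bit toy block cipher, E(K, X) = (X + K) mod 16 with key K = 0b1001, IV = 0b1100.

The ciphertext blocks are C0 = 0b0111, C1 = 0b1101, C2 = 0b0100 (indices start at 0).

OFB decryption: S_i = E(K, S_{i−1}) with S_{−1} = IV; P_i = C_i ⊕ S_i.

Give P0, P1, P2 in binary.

P0 = 0b0010, P1 = 0b0011, P2 = 0b0011

P0: S = E(K, 0b1100) = 0b0101; 0b0111 ⊕ 0b0101 = 0b0010.
P1: S = E(K, 0b0101) = 0b1110; 0b1101 ⊕ 0b1110 = 0b0011.
P2: S = E(K, 0b1110) = 0b0111; 0b0100 ⊕ 0b0111 = 0b0011.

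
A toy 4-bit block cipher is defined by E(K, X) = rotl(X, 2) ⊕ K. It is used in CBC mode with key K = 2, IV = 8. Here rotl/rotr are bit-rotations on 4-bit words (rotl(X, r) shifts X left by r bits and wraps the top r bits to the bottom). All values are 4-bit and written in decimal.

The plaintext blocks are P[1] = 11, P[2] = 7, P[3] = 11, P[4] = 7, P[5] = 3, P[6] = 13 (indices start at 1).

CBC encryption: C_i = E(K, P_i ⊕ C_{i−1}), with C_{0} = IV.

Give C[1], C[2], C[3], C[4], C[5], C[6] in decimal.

C[1]: P[1] ⊕ 8 = 3; E(K, 3) = 14.
C[2]: P[2] ⊕ 14 = 9; E(K, 9) = 4.
C[3]: P[3] ⊕ 4 = 15; E(K, 15) = 13.
C[4]: P[4] ⊕ 13 = 10; E(K, 10) = 8.
C[5]: P[5] ⊕ 8 = 11; E(K, 11) = 12.
C[6]: P[6] ⊕ 12 = 1; E(K, 1) = 6.

C[1] = 14, C[2] = 4, C[3] = 13, C[4] = 8, C[5] = 12, C[6] = 6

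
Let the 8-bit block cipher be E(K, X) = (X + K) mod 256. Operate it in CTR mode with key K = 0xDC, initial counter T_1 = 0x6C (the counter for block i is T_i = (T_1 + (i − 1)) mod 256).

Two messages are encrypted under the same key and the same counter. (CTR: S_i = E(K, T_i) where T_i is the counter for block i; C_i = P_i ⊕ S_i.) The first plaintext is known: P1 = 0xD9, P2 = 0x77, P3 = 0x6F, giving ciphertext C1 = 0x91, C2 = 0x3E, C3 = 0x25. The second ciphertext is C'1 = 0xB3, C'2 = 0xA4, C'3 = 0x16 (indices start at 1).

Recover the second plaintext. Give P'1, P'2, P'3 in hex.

P'1 = 0xFB, P'2 = 0xED, P'3 = 0x5C

In CTR with a reused counter, both messages share the same keystream S_i, so C_i ⊕ C'_i = P_i ⊕ P'_i and thus P'_i = P_i ⊕ C_i ⊕ C'_i.
P'1: 0xD9 ⊕ 0x91 ⊕ 0xB3 = 0xFB.
P'2: 0x77 ⊕ 0x3E ⊕ 0xA4 = 0xED.
P'3: 0x6F ⊕ 0x25 ⊕ 0x16 = 0x5C.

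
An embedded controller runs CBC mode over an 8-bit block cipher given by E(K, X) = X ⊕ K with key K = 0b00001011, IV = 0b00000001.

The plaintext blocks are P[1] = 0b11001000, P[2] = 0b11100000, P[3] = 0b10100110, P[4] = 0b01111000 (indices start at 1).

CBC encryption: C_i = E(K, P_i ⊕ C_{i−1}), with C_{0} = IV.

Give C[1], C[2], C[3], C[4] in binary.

C[1]: P[1] ⊕ 0b00000001 = 0b11001001; E(K, 0b11001001) = 0b11000010.
C[2]: P[2] ⊕ 0b11000010 = 0b00100010; E(K, 0b00100010) = 0b00101001.
C[3]: P[3] ⊕ 0b00101001 = 0b10001111; E(K, 0b10001111) = 0b10000100.
C[4]: P[4] ⊕ 0b10000100 = 0b11111100; E(K, 0b11111100) = 0b11110111.

C[1] = 0b11000010, C[2] = 0b00101001, C[3] = 0b10000100, C[4] = 0b11110111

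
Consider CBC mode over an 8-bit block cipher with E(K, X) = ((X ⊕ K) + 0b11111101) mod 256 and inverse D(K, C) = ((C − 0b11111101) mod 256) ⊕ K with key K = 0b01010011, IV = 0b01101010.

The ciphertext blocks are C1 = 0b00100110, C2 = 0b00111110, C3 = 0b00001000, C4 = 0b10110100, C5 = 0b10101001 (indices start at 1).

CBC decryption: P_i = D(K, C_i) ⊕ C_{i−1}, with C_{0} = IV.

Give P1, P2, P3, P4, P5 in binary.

P1: D(K, 0b00100110) = 0b01111010; 0b01111010 ⊕ 0b01101010 = 0b00010000.
P2: D(K, 0b00111110) = 0b00010010; 0b00010010 ⊕ 0b00100110 = 0b00110100.
P3: D(K, 0b00001000) = 0b01011000; 0b01011000 ⊕ 0b00111110 = 0b01100110.
P4: D(K, 0b10110100) = 0b11100100; 0b11100100 ⊕ 0b00001000 = 0b11101100.
P5: D(K, 0b10101001) = 0b11111111; 0b11111111 ⊕ 0b10110100 = 0b01001011.

P1 = 0b00010000, P2 = 0b00110100, P3 = 0b01100110, P4 = 0b11101100, P5 = 0b01001011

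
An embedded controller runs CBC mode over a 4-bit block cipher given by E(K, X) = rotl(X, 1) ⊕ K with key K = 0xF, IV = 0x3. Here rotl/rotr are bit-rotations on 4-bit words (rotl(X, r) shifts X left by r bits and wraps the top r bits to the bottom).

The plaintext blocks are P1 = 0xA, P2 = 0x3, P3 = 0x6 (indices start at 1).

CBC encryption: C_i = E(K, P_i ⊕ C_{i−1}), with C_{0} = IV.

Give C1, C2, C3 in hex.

C1 = 0xC, C2 = 0x0, C3 = 0x3

C1: P1 ⊕ 0x3 = 0x9; E(K, 0x9) = 0xC.
C2: P2 ⊕ 0xC = 0xF; E(K, 0xF) = 0x0.
C3: P3 ⊕ 0x0 = 0x6; E(K, 0x6) = 0x3.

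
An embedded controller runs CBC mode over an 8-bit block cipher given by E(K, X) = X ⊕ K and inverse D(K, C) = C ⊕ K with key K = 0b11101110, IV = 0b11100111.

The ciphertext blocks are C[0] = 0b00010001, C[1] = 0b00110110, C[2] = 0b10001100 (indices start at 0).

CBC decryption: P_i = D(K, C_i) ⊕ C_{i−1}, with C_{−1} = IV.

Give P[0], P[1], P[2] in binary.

P[0]: D(K, 0b00010001) = 0b11111111; 0b11111111 ⊕ 0b11100111 = 0b00011000.
P[1]: D(K, 0b00110110) = 0b11011000; 0b11011000 ⊕ 0b00010001 = 0b11001001.
P[2]: D(K, 0b10001100) = 0b01100010; 0b01100010 ⊕ 0b00110110 = 0b01010100.

P[0] = 0b00011000, P[1] = 0b11001001, P[2] = 0b01010100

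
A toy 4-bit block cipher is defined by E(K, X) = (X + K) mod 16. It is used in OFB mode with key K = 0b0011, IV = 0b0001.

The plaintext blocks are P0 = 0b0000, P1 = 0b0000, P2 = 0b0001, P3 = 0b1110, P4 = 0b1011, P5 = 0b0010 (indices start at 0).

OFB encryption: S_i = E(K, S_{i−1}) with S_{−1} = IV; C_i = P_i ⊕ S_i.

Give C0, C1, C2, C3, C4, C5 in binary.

C0: S = E(K, 0b0001) = 0b0100; 0b0000 ⊕ 0b0100 = 0b0100.
C1: S = E(K, 0b0100) = 0b0111; 0b0000 ⊕ 0b0111 = 0b0111.
C2: S = E(K, 0b0111) = 0b1010; 0b0001 ⊕ 0b1010 = 0b1011.
C3: S = E(K, 0b1010) = 0b1101; 0b1110 ⊕ 0b1101 = 0b0011.
C4: S = E(K, 0b1101) = 0b0000; 0b1011 ⊕ 0b0000 = 0b1011.
C5: S = E(K, 0b0000) = 0b0011; 0b0010 ⊕ 0b0011 = 0b0001.

C0 = 0b0100, C1 = 0b0111, C2 = 0b1011, C3 = 0b0011, C4 = 0b1011, C5 = 0b0001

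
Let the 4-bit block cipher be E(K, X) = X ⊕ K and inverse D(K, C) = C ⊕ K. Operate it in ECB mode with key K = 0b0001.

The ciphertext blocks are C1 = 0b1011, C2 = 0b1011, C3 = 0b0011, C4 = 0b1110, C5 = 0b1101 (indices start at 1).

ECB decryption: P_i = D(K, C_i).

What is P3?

P3: D(K, 0b0011) = 0b0010.

P3 = 0b0010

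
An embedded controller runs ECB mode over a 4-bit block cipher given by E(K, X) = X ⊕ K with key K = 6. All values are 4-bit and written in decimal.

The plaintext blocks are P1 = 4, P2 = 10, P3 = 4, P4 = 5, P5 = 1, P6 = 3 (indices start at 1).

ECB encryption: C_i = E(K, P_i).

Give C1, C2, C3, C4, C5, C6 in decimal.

C1 = 2, C2 = 12, C3 = 2, C4 = 3, C5 = 7, C6 = 5

C1: E(K, 4) = 2.
C2: E(K, 10) = 12.
C3: E(K, 4) = 2.
C4: E(K, 5) = 3.
C5: E(K, 1) = 7.
C6: E(K, 3) = 5.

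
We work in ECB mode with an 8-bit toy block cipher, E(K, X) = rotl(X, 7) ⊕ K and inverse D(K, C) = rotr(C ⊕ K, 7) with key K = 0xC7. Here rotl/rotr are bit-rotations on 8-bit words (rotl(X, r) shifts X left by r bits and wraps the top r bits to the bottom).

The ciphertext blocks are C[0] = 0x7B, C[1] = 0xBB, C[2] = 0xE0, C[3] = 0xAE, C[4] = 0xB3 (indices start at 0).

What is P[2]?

ECB decryption: P_i = D(K, C_i).
P[2]: D(K, 0xE0) = 0x4E.

P[2] = 0x4E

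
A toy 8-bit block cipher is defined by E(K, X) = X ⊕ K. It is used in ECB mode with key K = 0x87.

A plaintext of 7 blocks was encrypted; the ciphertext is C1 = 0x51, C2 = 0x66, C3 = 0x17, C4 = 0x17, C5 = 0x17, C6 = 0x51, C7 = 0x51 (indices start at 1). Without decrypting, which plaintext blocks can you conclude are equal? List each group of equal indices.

P1 = P6 = P7; P3 = P4 = P5

ECB encrypts each block independently with the same key, so equal ciphertext blocks imply equal plaintext blocks.
C1 = C6 = C7 = 0x51, so P1 = P6 = P7.
C3 = C4 = C5 = 0x17, so P3 = P4 = P5.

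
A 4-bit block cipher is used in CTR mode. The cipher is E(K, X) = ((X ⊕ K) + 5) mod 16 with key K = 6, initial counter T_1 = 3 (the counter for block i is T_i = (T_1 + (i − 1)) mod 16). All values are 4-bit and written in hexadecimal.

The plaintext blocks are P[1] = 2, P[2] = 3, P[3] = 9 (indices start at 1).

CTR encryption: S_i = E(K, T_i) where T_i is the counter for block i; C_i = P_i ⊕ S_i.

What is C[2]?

C[2] = 4

C[1]: T = 3, S = E(K, T) = A; 2 ⊕ A = 8.
C[2]: T = 4, S = E(K, T) = 7; 3 ⊕ 7 = 4.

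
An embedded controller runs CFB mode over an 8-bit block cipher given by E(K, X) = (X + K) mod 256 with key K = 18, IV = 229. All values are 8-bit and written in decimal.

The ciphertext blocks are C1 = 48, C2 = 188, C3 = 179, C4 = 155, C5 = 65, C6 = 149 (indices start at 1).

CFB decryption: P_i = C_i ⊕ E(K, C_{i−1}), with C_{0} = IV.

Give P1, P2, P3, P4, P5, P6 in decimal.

P1: E(K, 229) = 247; 48 ⊕ 247 = 199.
P2: E(K, 48) = 66; 188 ⊕ 66 = 254.
P3: E(K, 188) = 206; 179 ⊕ 206 = 125.
P4: E(K, 179) = 197; 155 ⊕ 197 = 94.
P5: E(K, 155) = 173; 65 ⊕ 173 = 236.
P6: E(K, 65) = 83; 149 ⊕ 83 = 198.

P1 = 199, P2 = 254, P3 = 125, P4 = 94, P5 = 236, P6 = 198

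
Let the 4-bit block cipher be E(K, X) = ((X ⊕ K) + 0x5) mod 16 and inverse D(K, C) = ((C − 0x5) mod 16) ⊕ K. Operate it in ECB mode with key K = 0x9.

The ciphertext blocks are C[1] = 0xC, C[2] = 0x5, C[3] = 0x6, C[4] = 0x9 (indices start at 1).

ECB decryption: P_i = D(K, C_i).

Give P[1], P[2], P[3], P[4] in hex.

P[1]: D(K, 0xC) = 0xE.
P[2]: D(K, 0x5) = 0x9.
P[3]: D(K, 0x6) = 0x8.
P[4]: D(K, 0x9) = 0xD.

P[1] = 0xE, P[2] = 0x9, P[3] = 0x8, P[4] = 0xD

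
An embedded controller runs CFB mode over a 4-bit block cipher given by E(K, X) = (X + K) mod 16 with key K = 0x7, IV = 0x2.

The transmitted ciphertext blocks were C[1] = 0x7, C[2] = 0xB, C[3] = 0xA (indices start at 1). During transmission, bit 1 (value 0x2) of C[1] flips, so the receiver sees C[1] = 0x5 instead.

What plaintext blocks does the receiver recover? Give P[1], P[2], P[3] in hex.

CFB decryption: P_i = C_i ⊕ E(K, C_{i−1}), with C_{0} = IV.
Only C[1] changed, to 0x5. In CFB, a change in C_i flips the same bit in P_i and garbles P_{i+1}. Decrypting the received ciphertext:
P[1]: E(K, 0x2) = 0x9; 0x5 ⊕ 0x9 = 0xC.
P[2]: E(K, 0x5) = 0xC; 0xB ⊕ 0xC = 0x7.
P[3]: E(K, 0xB) = 0x2; 0xA ⊕ 0x2 = 0x8.
Blocks that differ from the original plaintext: P[1], P[2].

P[1] = 0xC, P[2] = 0x7, P[3] = 0x8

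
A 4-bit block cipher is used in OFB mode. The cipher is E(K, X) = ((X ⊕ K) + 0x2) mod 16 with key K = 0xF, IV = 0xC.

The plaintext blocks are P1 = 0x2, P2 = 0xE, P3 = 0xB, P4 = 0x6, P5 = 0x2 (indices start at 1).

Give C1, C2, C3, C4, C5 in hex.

C1 = 0x7, C2 = 0x2, C3 = 0xE, C4 = 0xA, C5 = 0x7

OFB encryption: S_i = E(K, S_{i−1}) with S_{0} = IV; C_i = P_i ⊕ S_i.
C1: S = E(K, 0xC) = 0x5; 0x2 ⊕ 0x5 = 0x7.
C2: S = E(K, 0x5) = 0xC; 0xE ⊕ 0xC = 0x2.
C3: S = E(K, 0xC) = 0x5; 0xB ⊕ 0x5 = 0xE.
C4: S = E(K, 0x5) = 0xC; 0x6 ⊕ 0xC = 0xA.
C5: S = E(K, 0xC) = 0x5; 0x2 ⊕ 0x5 = 0x7.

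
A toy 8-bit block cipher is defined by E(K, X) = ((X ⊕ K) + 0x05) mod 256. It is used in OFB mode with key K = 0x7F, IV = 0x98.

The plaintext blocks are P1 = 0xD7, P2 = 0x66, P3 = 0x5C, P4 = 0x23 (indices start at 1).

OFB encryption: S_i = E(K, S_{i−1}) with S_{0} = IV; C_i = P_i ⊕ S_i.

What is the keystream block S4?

C1: S = E(K, 0x98) = 0xEC; 0xD7 ⊕ 0xEC = 0x3B.
C2: S = E(K, 0xEC) = 0x98; 0x66 ⊕ 0x98 = 0xFE.
C3: S = E(K, 0x98) = 0xEC; 0x5C ⊕ 0xEC = 0xB0.
C4: S = E(K, 0xEC) = 0x98; 0x23 ⊕ 0x98 = 0xBB.
So S4 = 0x98.

0x98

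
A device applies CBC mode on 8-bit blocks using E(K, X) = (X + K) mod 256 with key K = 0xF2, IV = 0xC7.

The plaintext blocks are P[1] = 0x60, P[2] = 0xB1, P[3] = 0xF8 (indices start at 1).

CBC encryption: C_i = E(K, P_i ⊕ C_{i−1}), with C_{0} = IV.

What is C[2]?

C[1]: P[1] ⊕ 0xC7 = 0xA7; E(K, 0xA7) = 0x99.
C[2]: P[2] ⊕ 0x99 = 0x28; E(K, 0x28) = 0x1A.

C[2] = 0x1A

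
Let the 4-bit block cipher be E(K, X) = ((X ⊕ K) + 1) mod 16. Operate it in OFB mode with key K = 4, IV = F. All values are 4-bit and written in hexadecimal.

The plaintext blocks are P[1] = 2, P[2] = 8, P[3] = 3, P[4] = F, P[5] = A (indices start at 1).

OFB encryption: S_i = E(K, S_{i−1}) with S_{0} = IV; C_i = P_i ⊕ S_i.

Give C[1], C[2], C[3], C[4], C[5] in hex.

C[1]: S = E(K, F) = C; 2 ⊕ C = E.
C[2]: S = E(K, C) = 9; 8 ⊕ 9 = 1.
C[3]: S = E(K, 9) = E; 3 ⊕ E = D.
C[4]: S = E(K, E) = B; F ⊕ B = 4.
C[5]: S = E(K, B) = 0; A ⊕ 0 = A.

C[1] = E, C[2] = 1, C[3] = D, C[4] = 4, C[5] = A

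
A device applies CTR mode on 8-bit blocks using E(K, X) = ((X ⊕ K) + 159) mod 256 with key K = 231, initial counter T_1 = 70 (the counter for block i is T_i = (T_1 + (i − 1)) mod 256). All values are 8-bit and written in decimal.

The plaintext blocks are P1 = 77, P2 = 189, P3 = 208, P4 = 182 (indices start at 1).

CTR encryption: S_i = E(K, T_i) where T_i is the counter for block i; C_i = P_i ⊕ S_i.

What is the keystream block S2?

63

C1: T = 70, S = E(K, T) = 64; 77 ⊕ 64 = 13.
C2: T = 71, S = E(K, T) = 63; 189 ⊕ 63 = 130.
So S2 = 63.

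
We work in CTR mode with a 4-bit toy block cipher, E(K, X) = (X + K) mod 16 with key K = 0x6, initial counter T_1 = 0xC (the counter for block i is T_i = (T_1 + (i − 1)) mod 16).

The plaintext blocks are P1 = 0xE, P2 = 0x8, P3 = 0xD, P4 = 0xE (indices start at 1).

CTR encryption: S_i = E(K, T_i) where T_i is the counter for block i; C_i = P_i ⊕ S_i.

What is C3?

C1: T = 0xC, S = E(K, T) = 0x2; 0xE ⊕ 0x2 = 0xC.
C2: T = 0xD, S = E(K, T) = 0x3; 0x8 ⊕ 0x3 = 0xB.
C3: T = 0xE, S = E(K, T) = 0x4; 0xD ⊕ 0x4 = 0x9.

C3 = 0x9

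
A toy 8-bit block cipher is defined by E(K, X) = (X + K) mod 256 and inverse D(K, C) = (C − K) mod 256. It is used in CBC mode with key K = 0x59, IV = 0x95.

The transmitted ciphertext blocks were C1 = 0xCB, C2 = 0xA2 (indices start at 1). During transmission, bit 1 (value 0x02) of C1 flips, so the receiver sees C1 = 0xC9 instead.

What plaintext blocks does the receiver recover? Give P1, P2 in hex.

P1 = 0xE5, P2 = 0x80

CBC decryption: P_i = D(K, C_i) ⊕ C_{i−1}, with C_{0} = IV.
Only C1 changed, to 0xC9. In CBC, a change in C_i garbles P_i and flips the same bit in P_{i+1}. Decrypting the received ciphertext:
P1: D(K, 0xC9) = 0x70; 0x70 ⊕ 0x95 = 0xE5.
P2: D(K, 0xA2) = 0x49; 0x49 ⊕ 0xC9 = 0x80.
Blocks that differ from the original plaintext: P1, P2.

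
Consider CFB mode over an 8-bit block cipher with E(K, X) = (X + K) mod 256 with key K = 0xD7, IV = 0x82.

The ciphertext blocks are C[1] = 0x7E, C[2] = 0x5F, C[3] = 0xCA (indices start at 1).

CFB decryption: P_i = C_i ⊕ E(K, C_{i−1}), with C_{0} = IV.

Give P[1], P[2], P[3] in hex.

P[1]: E(K, 0x82) = 0x59; 0x7E ⊕ 0x59 = 0x27.
P[2]: E(K, 0x7E) = 0x55; 0x5F ⊕ 0x55 = 0x0A.
P[3]: E(K, 0x5F) = 0x36; 0xCA ⊕ 0x36 = 0xFC.

P[1] = 0x27, P[2] = 0x0A, P[3] = 0xFC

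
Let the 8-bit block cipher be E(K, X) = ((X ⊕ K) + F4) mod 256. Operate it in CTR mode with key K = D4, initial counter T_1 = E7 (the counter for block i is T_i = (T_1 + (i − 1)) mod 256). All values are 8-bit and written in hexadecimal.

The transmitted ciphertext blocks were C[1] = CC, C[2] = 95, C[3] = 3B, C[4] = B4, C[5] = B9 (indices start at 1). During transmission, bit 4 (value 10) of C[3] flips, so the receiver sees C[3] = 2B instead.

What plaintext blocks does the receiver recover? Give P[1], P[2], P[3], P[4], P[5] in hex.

P[1] = EB, P[2] = A5, P[3] = 1A, P[4] = 86, P[5] = 8A

CTR decryption: S_i = E(K, T_i) where T_i is the counter for block i; P_i = C_i ⊕ S_i.
Only C[3] changed, to 2B. In CTR, a change in C_i flips the same bit in P_i only; the keystream is unaffected. Decrypting the received ciphertext:
P[1]: T = E7, S = E(K, T) = 27; CC ⊕ 27 = EB.
P[2]: T = E8, S = E(K, T) = 30; 95 ⊕ 30 = A5.
P[3]: T = E9, S = E(K, T) = 31; 2B ⊕ 31 = 1A.
P[4]: T = EA, S = E(K, T) = 32; B4 ⊕ 32 = 86.
P[5]: T = EB, S = E(K, T) = 33; B9 ⊕ 33 = 8A.
Blocks that differ from the original plaintext: P[3].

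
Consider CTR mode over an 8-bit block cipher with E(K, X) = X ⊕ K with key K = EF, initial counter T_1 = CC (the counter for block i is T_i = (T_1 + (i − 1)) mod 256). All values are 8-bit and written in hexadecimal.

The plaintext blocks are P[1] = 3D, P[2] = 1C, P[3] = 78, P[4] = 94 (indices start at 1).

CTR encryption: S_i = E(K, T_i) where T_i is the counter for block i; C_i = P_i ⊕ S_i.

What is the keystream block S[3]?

21

C[1]: T = CC, S = E(K, T) = 23; 3D ⊕ 23 = 1E.
C[2]: T = CD, S = E(K, T) = 22; 1C ⊕ 22 = 3E.
C[3]: T = CE, S = E(K, T) = 21; 78 ⊕ 21 = 59.
So S[3] = 21.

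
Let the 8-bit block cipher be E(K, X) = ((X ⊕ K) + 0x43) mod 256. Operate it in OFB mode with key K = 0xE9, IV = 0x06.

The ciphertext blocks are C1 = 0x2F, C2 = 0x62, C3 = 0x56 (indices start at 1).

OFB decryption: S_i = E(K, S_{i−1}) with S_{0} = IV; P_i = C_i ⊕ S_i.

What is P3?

P1: S = E(K, 0x06) = 0x32; 0x2F ⊕ 0x32 = 0x1D.
P2: S = E(K, 0x32) = 0x1E; 0x62 ⊕ 0x1E = 0x7C.
P3: S = E(K, 0x1E) = 0x3A; 0x56 ⊕ 0x3A = 0x6C.

P3 = 0x6C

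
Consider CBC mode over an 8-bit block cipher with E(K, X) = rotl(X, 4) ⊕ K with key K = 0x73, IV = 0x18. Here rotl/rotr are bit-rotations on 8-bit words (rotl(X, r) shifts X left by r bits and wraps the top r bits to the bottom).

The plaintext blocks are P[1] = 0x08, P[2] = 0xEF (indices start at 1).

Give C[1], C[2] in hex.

C[1] = 0x72, C[2] = 0xAA

CBC encryption: C_i = E(K, P_i ⊕ C_{i−1}), with C_{0} = IV.
C[1]: P[1] ⊕ 0x18 = 0x10; E(K, 0x10) = 0x72.
C[2]: P[2] ⊕ 0x72 = 0x9D; E(K, 0x9D) = 0xAA.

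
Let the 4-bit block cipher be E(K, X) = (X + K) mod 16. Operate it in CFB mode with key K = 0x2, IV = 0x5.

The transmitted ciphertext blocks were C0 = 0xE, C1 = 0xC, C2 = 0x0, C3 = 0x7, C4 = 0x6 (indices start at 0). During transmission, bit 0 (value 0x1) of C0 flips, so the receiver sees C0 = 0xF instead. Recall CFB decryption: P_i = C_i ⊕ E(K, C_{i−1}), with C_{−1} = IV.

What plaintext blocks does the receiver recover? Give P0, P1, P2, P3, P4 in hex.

Only C0 changed, to 0xF. In CFB, a change in C_i flips the same bit in P_i and garbles P_{i+1}. Decrypting the received ciphertext:
P0: E(K, 0x5) = 0x7; 0xF ⊕ 0x7 = 0x8.
P1: E(K, 0xF) = 0x1; 0xC ⊕ 0x1 = 0xD.
P2: E(K, 0xC) = 0xE; 0x0 ⊕ 0xE = 0xE.
P3: E(K, 0x0) = 0x2; 0x7 ⊕ 0x2 = 0x5.
P4: E(K, 0x7) = 0x9; 0x6 ⊕ 0x9 = 0xF.
Blocks that differ from the original plaintext: P0, P1.

P0 = 0x8, P1 = 0xD, P2 = 0xE, P3 = 0x5, P4 = 0xF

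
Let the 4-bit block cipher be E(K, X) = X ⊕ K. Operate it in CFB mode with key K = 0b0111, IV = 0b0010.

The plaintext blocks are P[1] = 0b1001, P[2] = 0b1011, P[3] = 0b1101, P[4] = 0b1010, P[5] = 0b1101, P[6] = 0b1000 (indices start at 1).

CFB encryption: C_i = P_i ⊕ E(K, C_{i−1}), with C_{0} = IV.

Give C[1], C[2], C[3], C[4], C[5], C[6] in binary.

C[1]: E(K, 0b0010) = 0b0101; 0b1001 ⊕ 0b0101 = 0b1100.
C[2]: E(K, 0b1100) = 0b1011; 0b1011 ⊕ 0b1011 = 0b0000.
C[3]: E(K, 0b0000) = 0b0111; 0b1101 ⊕ 0b0111 = 0b1010.
C[4]: E(K, 0b1010) = 0b1101; 0b1010 ⊕ 0b1101 = 0b0111.
C[5]: E(K, 0b0111) = 0b0000; 0b1101 ⊕ 0b0000 = 0b1101.
C[6]: E(K, 0b1101) = 0b1010; 0b1000 ⊕ 0b1010 = 0b0010.

C[1] = 0b1100, C[2] = 0b0000, C[3] = 0b1010, C[4] = 0b0111, C[5] = 0b1101, C[6] = 0b0010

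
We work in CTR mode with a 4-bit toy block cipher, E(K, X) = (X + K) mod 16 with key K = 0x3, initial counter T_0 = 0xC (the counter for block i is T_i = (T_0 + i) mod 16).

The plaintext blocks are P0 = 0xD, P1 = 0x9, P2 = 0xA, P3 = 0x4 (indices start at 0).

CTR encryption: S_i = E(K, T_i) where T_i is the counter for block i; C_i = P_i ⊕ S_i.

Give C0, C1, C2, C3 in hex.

C0: T = 0xC, S = E(K, T) = 0xF; 0xD ⊕ 0xF = 0x2.
C1: T = 0xD, S = E(K, T) = 0x0; 0x9 ⊕ 0x0 = 0x9.
C2: T = 0xE, S = E(K, T) = 0x1; 0xA ⊕ 0x1 = 0xB.
C3: T = 0xF, S = E(K, T) = 0x2; 0x4 ⊕ 0x2 = 0x6.

C0 = 0x2, C1 = 0x9, C2 = 0xB, C3 = 0x6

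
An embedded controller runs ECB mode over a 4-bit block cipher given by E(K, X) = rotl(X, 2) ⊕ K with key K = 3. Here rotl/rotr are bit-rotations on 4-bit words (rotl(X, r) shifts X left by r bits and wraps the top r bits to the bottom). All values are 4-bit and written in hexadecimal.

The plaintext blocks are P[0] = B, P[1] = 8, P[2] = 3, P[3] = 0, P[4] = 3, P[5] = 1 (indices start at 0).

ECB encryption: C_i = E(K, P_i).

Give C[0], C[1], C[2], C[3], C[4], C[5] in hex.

C[0] = D, C[1] = 1, C[2] = F, C[3] = 3, C[4] = F, C[5] = 7

C[0]: E(K, B) = D.
C[1]: E(K, 8) = 1.
C[2]: E(K, 3) = F.
C[3]: E(K, 0) = 3.
C[4]: E(K, 3) = F.
C[5]: E(K, 1) = 7.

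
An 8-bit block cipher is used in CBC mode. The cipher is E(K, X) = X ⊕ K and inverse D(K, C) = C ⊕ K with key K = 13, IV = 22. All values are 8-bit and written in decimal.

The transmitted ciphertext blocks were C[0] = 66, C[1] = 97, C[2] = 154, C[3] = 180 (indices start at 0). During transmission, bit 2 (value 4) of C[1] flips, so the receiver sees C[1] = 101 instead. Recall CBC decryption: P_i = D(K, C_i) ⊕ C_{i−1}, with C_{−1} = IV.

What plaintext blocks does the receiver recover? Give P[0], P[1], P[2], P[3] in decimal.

Only C[1] changed, to 101. In CBC, a change in C_i garbles P_i and flips the same bit in P_{i+1}. Decrypting the received ciphertext:
P[0]: D(K, 66) = 79; 79 ⊕ 22 = 89.
P[1]: D(K, 101) = 104; 104 ⊕ 66 = 42.
P[2]: D(K, 154) = 151; 151 ⊕ 101 = 242.
P[3]: D(K, 180) = 185; 185 ⊕ 154 = 35.
Blocks that differ from the original plaintext: P[1], P[2].

P[0] = 89, P[1] = 42, P[2] = 242, P[3] = 35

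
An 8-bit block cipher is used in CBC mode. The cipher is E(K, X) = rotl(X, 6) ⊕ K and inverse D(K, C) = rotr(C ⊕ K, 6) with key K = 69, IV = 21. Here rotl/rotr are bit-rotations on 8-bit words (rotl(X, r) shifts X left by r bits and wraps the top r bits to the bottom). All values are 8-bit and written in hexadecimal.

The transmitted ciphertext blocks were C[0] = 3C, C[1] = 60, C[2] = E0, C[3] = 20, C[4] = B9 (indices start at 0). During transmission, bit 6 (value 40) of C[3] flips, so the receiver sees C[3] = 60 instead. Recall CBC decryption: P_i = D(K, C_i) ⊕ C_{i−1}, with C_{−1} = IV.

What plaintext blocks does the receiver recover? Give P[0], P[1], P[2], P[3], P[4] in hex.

Only C[3] changed, to 60. In CBC, a change in C_i garbles P_i and flips the same bit in P_{i+1}. Decrypting the received ciphertext:
P[0]: D(K, 3C) = 55; 55 ⊕ 21 = 74.
P[1]: D(K, 60) = 24; 24 ⊕ 3C = 18.
P[2]: D(K, E0) = 26; 26 ⊕ 60 = 46.
P[3]: D(K, 60) = 24; 24 ⊕ E0 = C4.
P[4]: D(K, B9) = 43; 43 ⊕ 60 = 23.
Blocks that differ from the original plaintext: P[3], P[4].

P[0] = 74, P[1] = 18, P[2] = 46, P[3] = C4, P[4] = 23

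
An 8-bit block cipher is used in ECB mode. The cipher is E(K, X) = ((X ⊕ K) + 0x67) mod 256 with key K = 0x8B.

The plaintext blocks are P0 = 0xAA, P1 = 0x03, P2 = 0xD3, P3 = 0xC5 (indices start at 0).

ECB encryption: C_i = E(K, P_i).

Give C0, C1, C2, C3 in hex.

C0: E(K, 0xAA) = 0x88.
C1: E(K, 0x03) = 0xEF.
C2: E(K, 0xD3) = 0xBF.
C3: E(K, 0xC5) = 0xB5.

C0 = 0x88, C1 = 0xEF, C2 = 0xBF, C3 = 0xB5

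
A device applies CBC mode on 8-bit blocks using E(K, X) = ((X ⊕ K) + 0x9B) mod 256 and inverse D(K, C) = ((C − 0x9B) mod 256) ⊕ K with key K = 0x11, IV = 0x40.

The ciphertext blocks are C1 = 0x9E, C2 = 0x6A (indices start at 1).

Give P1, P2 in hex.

P1 = 0x52, P2 = 0x40

CBC decryption: P_i = D(K, C_i) ⊕ C_{i−1}, with C_{0} = IV.
P1: D(K, 0x9E) = 0x12; 0x12 ⊕ 0x40 = 0x52.
P2: D(K, 0x6A) = 0xDE; 0xDE ⊕ 0x9E = 0x40.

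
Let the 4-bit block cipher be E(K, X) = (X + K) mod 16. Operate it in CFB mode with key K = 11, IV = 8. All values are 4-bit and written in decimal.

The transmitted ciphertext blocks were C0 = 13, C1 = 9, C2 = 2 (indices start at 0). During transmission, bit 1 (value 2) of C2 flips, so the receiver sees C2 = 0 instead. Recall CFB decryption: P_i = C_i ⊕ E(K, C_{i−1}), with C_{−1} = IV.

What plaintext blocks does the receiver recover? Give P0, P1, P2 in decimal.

Only C2 changed, to 0. In CFB, a change in C_i flips the same bit in P_i and garbles P_{i+1}. Decrypting the received ciphertext:
P0: E(K, 8) = 3; 13 ⊕ 3 = 14.
P1: E(K, 13) = 8; 9 ⊕ 8 = 1.
P2: E(K, 9) = 4; 0 ⊕ 4 = 4.
Blocks that differ from the original plaintext: P2.

P0 = 14, P1 = 1, P2 = 4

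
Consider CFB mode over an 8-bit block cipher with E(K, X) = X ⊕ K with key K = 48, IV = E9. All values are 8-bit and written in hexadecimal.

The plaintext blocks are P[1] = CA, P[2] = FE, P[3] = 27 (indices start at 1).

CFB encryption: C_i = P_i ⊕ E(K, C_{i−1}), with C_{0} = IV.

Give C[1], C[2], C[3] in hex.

C[1]: E(K, E9) = A1; CA ⊕ A1 = 6B.
C[2]: E(K, 6B) = 23; FE ⊕ 23 = DD.
C[3]: E(K, DD) = 95; 27 ⊕ 95 = B2.

C[1] = 6B, C[2] = DD, C[3] = B2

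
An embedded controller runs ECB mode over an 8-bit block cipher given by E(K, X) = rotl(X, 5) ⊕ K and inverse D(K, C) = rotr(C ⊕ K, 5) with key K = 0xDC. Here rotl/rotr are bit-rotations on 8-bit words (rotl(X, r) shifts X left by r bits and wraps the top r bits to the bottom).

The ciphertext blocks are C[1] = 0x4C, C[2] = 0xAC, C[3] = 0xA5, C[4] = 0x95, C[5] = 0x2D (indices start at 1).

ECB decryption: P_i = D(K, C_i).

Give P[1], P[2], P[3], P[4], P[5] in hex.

P[1]: D(K, 0x4C) = 0x84.
P[2]: D(K, 0xAC) = 0x83.
P[3]: D(K, 0xA5) = 0xCB.
P[4]: D(K, 0x95) = 0x4A.
P[5]: D(K, 0x2D) = 0x8F.

P[1] = 0x84, P[2] = 0x83, P[3] = 0xCB, P[4] = 0x4A, P[5] = 0x8F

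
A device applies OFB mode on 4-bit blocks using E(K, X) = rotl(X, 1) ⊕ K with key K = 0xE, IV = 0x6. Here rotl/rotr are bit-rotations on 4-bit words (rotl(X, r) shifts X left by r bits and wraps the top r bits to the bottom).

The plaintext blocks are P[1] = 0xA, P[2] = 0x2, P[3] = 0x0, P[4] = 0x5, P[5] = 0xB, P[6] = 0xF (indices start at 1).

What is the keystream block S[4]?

OFB encryption: S_i = E(K, S_{i−1}) with S_{0} = IV; C_i = P_i ⊕ S_i.
C[1]: S = E(K, 0x6) = 0x2; 0xA ⊕ 0x2 = 0x8.
C[2]: S = E(K, 0x2) = 0xA; 0x2 ⊕ 0xA = 0x8.
C[3]: S = E(K, 0xA) = 0xB; 0x0 ⊕ 0xB = 0xB.
C[4]: S = E(K, 0xB) = 0x9; 0x5 ⊕ 0x9 = 0xC.
So S[4] = 0x9.

0x9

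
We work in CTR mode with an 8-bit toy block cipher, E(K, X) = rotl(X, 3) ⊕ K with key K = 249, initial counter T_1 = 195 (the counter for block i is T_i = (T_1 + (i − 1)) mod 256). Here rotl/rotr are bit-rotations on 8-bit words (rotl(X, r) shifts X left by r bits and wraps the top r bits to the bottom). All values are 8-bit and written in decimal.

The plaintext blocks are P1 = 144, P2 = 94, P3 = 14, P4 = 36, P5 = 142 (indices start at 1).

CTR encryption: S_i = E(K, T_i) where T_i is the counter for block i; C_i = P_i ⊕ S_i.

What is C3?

C3 = 217

C1: T = 195, S = E(K, T) = 231; 144 ⊕ 231 = 119.
C2: T = 196, S = E(K, T) = 223; 94 ⊕ 223 = 129.
C3: T = 197, S = E(K, T) = 215; 14 ⊕ 215 = 217.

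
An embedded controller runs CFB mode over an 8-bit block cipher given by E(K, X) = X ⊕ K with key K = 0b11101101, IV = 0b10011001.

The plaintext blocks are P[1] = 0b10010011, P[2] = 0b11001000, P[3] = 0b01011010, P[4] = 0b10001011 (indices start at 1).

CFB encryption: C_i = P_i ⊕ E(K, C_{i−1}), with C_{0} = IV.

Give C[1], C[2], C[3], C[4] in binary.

C[1]: E(K, 0b10011001) = 0b01110100; 0b10010011 ⊕ 0b01110100 = 0b11100111.
C[2]: E(K, 0b11100111) = 0b00001010; 0b11001000 ⊕ 0b00001010 = 0b11000010.
C[3]: E(K, 0b11000010) = 0b00101111; 0b01011010 ⊕ 0b00101111 = 0b01110101.
C[4]: E(K, 0b01110101) = 0b10011000; 0b10001011 ⊕ 0b10011000 = 0b00010011.

C[1] = 0b11100111, C[2] = 0b11000010, C[3] = 0b01110101, C[4] = 0b00010011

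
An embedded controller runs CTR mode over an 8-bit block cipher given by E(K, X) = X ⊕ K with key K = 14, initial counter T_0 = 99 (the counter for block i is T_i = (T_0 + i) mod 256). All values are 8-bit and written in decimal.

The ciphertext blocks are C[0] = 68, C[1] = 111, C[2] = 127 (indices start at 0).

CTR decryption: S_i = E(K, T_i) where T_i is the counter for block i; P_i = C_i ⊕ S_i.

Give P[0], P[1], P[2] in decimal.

P[0] = 41, P[1] = 5, P[2] = 20

P[0]: T = 99, S = E(K, T) = 109; 68 ⊕ 109 = 41.
P[1]: T = 100, S = E(K, T) = 106; 111 ⊕ 106 = 5.
P[2]: T = 101, S = E(K, T) = 107; 127 ⊕ 107 = 20.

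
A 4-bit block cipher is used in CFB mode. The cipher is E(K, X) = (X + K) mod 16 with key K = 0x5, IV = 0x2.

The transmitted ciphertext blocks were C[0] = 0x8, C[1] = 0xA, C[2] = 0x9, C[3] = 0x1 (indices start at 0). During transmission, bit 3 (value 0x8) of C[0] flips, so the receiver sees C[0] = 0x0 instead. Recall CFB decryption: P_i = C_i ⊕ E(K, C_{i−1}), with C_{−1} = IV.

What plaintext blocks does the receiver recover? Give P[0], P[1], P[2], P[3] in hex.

P[0] = 0x7, P[1] = 0xF, P[2] = 0x6, P[3] = 0xF

Only C[0] changed, to 0x0. In CFB, a change in C_i flips the same bit in P_i and garbles P_{i+1}. Decrypting the received ciphertext:
P[0]: E(K, 0x2) = 0x7; 0x0 ⊕ 0x7 = 0x7.
P[1]: E(K, 0x0) = 0x5; 0xA ⊕ 0x5 = 0xF.
P[2]: E(K, 0xA) = 0xF; 0x9 ⊕ 0xF = 0x6.
P[3]: E(K, 0x9) = 0xE; 0x1 ⊕ 0xE = 0xF.
Blocks that differ from the original plaintext: P[0], P[1].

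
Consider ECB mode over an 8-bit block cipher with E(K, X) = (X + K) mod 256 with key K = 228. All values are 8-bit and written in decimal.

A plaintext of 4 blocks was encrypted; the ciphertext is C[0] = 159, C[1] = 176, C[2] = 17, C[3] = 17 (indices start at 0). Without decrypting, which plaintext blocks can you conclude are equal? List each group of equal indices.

ECB encrypts each block independently with the same key, so equal ciphertext blocks imply equal plaintext blocks.
C[2] = C[3] = 17, so P[2] = P[3].

P[2] = P[3]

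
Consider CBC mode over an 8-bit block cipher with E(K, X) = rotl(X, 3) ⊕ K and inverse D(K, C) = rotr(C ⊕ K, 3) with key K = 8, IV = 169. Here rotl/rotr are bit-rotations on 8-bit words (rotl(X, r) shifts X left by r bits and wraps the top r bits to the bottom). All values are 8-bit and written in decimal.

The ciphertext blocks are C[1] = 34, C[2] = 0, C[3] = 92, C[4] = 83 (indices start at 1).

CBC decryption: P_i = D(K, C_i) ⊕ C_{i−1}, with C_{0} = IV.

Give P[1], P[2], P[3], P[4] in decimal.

P[1] = 236, P[2] = 35, P[3] = 138, P[4] = 55

P[1]: D(K, 34) = 69; 69 ⊕ 169 = 236.
P[2]: D(K, 0) = 1; 1 ⊕ 34 = 35.
P[3]: D(K, 92) = 138; 138 ⊕ 0 = 138.
P[4]: D(K, 83) = 107; 107 ⊕ 92 = 55.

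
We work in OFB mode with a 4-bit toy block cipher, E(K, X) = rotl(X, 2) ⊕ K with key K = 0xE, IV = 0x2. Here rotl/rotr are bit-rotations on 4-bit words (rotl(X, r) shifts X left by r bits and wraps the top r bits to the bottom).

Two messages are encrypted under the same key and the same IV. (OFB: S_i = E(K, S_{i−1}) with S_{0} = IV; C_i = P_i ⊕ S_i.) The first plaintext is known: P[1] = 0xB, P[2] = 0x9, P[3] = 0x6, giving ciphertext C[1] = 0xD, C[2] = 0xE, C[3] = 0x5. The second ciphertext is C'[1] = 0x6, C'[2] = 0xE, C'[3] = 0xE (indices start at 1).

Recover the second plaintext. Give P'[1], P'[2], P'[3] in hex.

In OFB with a reused IV, both messages share the same keystream S_i, so C_i ⊕ C'_i = P_i ⊕ P'_i and thus P'_i = P_i ⊕ C_i ⊕ C'_i.
P'[1]: 0xB ⊕ 0xD ⊕ 0x6 = 0x0.
P'[2]: 0x9 ⊕ 0xE ⊕ 0xE = 0x9.
P'[3]: 0x6 ⊕ 0x5 ⊕ 0xE = 0xD.

P'[1] = 0x0, P'[2] = 0x9, P'[3] = 0xD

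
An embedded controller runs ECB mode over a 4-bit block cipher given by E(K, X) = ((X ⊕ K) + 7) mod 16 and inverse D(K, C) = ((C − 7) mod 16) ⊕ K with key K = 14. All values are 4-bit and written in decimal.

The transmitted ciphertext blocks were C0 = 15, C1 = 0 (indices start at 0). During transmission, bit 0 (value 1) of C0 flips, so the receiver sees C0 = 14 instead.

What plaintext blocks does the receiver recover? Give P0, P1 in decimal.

P0 = 9, P1 = 7

ECB decryption: P_i = D(K, C_i).
Only C0 changed, to 14. In ECB, a change in C_i affects only P_i. Decrypting the received ciphertext:
P0: D(K, 14) = 9.
P1: D(K, 0) = 7.
Blocks that differ from the original plaintext: P0.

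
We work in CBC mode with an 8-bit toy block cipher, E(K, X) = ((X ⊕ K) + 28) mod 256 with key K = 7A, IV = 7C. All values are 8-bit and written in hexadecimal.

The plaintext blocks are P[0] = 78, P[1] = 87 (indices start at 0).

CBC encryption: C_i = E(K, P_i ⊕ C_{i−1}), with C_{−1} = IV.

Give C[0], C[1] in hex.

C[0]: P[0] ⊕ 7C = 04; E(K, 04) = A6.
C[1]: P[1] ⊕ A6 = 21; E(K, 21) = 83.

C[0] = A6, C[1] = 83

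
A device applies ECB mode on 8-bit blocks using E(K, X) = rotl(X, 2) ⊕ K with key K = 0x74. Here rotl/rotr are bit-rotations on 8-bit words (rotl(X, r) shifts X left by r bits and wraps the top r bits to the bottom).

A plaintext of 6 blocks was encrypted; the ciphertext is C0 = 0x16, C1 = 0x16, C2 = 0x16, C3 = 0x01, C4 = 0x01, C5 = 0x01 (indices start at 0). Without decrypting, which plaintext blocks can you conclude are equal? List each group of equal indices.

ECB encrypts each block independently with the same key, so equal ciphertext blocks imply equal plaintext blocks.
C0 = C1 = C2 = 0x16, so P0 = P1 = P2.
C3 = C4 = C5 = 0x01, so P3 = P4 = P5.

P0 = P1 = P2; P3 = P4 = P5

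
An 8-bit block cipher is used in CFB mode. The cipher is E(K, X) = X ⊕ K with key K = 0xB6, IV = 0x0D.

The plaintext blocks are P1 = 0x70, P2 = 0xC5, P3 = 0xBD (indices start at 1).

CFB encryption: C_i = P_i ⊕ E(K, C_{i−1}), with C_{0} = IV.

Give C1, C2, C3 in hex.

C1 = 0xCB, C2 = 0xB8, C3 = 0xB3

C1: E(K, 0x0D) = 0xBB; 0x70 ⊕ 0xBB = 0xCB.
C2: E(K, 0xCB) = 0x7D; 0xC5 ⊕ 0x7D = 0xB8.
C3: E(K, 0xB8) = 0x0E; 0xBD ⊕ 0x0E = 0xB3.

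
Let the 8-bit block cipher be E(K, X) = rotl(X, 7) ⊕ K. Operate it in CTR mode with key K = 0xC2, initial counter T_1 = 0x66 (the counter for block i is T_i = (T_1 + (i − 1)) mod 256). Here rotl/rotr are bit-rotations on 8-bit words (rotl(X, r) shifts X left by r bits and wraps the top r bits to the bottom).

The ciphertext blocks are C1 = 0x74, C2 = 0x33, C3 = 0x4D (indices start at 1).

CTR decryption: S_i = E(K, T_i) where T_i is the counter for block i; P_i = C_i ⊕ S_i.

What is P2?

P2: T = 0x67, S = E(K, T) = 0x71; 0x33 ⊕ 0x71 = 0x42.

P2 = 0x42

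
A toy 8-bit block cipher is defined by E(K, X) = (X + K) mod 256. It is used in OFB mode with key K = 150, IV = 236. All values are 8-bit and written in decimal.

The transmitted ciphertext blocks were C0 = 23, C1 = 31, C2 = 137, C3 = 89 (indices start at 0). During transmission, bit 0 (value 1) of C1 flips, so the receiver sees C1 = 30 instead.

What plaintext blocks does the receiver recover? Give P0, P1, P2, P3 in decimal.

P0 = 149, P1 = 6, P2 = 39, P3 = 29

OFB decryption: S_i = E(K, S_{i−1}) with S_{−1} = IV; P_i = C_i ⊕ S_i.
Only C1 changed, to 30. In OFB, a change in C_i flips the same bit in P_i only; the keystream is unaffected. Decrypting the received ciphertext:
P0: S = E(K, 236) = 130; 23 ⊕ 130 = 149.
P1: S = E(K, 130) = 24; 30 ⊕ 24 = 6.
P2: S = E(K, 24) = 174; 137 ⊕ 174 = 39.
P3: S = E(K, 174) = 68; 89 ⊕ 68 = 29.
Blocks that differ from the original plaintext: P1.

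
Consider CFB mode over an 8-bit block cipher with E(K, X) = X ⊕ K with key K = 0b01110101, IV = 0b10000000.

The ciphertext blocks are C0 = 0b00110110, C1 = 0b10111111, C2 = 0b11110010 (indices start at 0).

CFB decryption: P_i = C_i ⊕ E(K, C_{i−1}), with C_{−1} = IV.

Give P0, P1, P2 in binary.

P0: E(K, 0b10000000) = 0b11110101; 0b00110110 ⊕ 0b11110101 = 0b11000011.
P1: E(K, 0b00110110) = 0b01000011; 0b10111111 ⊕ 0b01000011 = 0b11111100.
P2: E(K, 0b10111111) = 0b11001010; 0b11110010 ⊕ 0b11001010 = 0b00111000.

P0 = 0b11000011, P1 = 0b11111100, P2 = 0b00111000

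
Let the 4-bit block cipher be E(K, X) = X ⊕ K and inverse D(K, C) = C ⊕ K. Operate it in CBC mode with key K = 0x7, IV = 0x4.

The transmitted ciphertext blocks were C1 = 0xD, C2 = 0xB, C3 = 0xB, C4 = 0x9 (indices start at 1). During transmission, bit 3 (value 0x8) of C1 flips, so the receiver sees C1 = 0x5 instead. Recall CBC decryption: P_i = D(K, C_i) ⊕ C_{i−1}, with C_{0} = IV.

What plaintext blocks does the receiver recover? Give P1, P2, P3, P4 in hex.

Only C1 changed, to 0x5. In CBC, a change in C_i garbles P_i and flips the same bit in P_{i+1}. Decrypting the received ciphertext:
P1: D(K, 0x5) = 0x2; 0x2 ⊕ 0x4 = 0x6.
P2: D(K, 0xB) = 0xC; 0xC ⊕ 0x5 = 0x9.
P3: D(K, 0xB) = 0xC; 0xC ⊕ 0xB = 0x7.
P4: D(K, 0x9) = 0xE; 0xE ⊕ 0xB = 0x5.
Blocks that differ from the original plaintext: P1, P2.

P1 = 0x6, P2 = 0x9, P3 = 0x7, P4 = 0x5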